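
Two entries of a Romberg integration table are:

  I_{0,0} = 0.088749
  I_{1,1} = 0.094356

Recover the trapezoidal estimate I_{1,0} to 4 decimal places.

From I_{1,1} = (4·I_{1,0} − I_{0,0})/3, solve for I_{1,0}:
4·I_{1,0} = 3·0.094356 + 0.088749 = 0.371817
I_{1,0} = 0.092954

0.0930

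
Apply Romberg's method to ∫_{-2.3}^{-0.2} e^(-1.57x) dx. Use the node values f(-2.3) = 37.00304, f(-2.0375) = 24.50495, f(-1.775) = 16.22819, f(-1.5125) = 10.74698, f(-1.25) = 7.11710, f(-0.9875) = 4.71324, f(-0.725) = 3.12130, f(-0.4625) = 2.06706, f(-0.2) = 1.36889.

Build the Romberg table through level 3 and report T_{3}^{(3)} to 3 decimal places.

22.697

T_{0}^{(0)} (trapezoid, 1 panel, h=2.1000): 40.29053
T_{1}^{(0)} (trapezoid, 2 panels, h=1.0500): 27.61822
T_{2}^{(0)} (trapezoid, 4 panels, h=0.5250): 23.96759
T_{3}^{(0)} (trapezoid, 8 panels, h=0.2625): 23.01726
T_{1}^{(1)} = 27.61822 + (27.61822 − 40.29053)/3 = 23.39412
T_{2}^{(1)} = 23.96759 + (23.96759 − 27.61822)/3 = 22.75071
T_{3}^{(1)} = 23.01726 + (23.01726 − 23.96759)/3 = 22.70048
T_{2}^{(2)} = 22.75071 + (22.75071 − 23.39412)/15 = 22.70782
T_{3}^{(2)} = 22.70048 + (22.70048 − 22.75071)/15 = 22.69713
T_{3}^{(3)} = 22.69713 + (22.69713 − 22.70782)/63 = 22.69696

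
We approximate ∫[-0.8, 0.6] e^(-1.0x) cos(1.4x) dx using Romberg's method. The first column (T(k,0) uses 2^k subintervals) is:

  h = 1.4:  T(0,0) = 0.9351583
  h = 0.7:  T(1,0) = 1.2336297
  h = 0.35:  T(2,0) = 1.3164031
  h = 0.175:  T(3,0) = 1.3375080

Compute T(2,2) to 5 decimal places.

Richardson extrapolation on the trapezoidal column (denominator 4−1=3):
T(1,1) = 1.2336297 + (1.2336297 − 0.9351583)/3 = 1.3331202
T(2,1) = (4·1.3164031 − 1.2336297) / 3 = 1.3439942
T(2,2) = (16·1.3439942 − 1.3331202) / 15 = 1.3447191

1.34472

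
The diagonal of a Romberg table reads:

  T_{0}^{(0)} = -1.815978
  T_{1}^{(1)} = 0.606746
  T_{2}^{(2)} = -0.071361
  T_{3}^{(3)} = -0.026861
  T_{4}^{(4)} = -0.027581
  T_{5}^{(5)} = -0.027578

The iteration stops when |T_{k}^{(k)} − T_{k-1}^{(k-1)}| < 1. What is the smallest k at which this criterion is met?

k = 2

|T_{1}^{(1)} − T_{0}^{(0)}| = 2.422724 ≥ 1
|T_{2}^{(2)} − T_{1}^{(1)}| = 0.678107 < 1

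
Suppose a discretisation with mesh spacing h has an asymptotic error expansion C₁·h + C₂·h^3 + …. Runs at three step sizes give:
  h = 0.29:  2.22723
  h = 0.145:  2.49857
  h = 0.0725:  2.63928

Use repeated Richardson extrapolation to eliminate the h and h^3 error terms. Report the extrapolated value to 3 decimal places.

First eliminate the h term (factor 2^1 = 2):
  B₁ = (2·2.49857 − 2.22723)/1 = 2.76991
  B₂ = (2·2.63928 − 2.49857)/1 = 2.77999
Then eliminate the h^3 term (factor 2^3 = 8):
  (8·2.77999 − 2.76991)/7 = 2.78143

2.781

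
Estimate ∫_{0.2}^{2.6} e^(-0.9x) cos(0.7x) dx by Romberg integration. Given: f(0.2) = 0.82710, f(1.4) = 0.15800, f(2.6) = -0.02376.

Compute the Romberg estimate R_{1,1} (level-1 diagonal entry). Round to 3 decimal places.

R_{0,0} (trapezoid, 1 panel, h=2.4000): 0.96401
R_{1,0} (trapezoid, 2 panels, h=1.2000): 0.67160
R_{1,1} = 0.67160 + (0.67160 − 0.96401)/3 = 0.57413

0.574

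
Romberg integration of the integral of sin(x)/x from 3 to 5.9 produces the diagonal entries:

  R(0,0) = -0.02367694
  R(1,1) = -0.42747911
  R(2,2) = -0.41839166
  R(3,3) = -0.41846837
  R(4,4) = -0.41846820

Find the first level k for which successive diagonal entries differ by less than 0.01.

|R(1,1) − R(0,0)| = 0.40380217 ≥ 0.01
|R(2,2) − R(1,1)| = 0.00908745 < 0.01

k = 2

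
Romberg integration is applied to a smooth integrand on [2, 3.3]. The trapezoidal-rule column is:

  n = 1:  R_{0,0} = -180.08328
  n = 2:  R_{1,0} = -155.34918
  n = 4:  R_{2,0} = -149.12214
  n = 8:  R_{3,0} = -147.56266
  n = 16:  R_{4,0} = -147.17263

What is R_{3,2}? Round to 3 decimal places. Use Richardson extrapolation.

-147.043

R_{2,1} = (4·(-149.12214) − (-155.34918)) / 3 = -147.04646
R_{3,1} = (4·(-147.56266) − (-149.12214)) / 3 = -147.04283
R_{3,2} = -147.04283 + (-147.04283 − (-147.04646))/15 = -147.04259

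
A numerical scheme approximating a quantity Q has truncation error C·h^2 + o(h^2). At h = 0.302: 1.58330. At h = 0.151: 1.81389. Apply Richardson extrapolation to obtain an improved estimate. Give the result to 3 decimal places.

The leading error scales as h^2; refining by a factor of 2 reduces it by 2^2 = 4.
Extrapolated value = (4·A(h/2) − A(h)) / (4 − 1)
= (4·1.81389 − 1.58330) / 3
= 5.67226 / 3 = 1.89075

1.891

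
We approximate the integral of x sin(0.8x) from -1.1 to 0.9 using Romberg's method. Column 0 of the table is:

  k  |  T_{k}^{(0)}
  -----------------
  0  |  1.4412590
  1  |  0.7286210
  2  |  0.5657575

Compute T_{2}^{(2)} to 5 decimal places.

0.51283

Richardson extrapolation on the trapezoidal column (denominator 4−1=3):
T_{1}^{(1)} = 0.7286210 + (0.7286210 − 1.4412590)/3 = 0.4910750
T_{2}^{(1)} = (4·0.5657575 − 0.7286210) / 3 = 0.5114697
T_{2}^{(2)} = (16·0.5114697 − 0.4910750) / 15 = 0.5128293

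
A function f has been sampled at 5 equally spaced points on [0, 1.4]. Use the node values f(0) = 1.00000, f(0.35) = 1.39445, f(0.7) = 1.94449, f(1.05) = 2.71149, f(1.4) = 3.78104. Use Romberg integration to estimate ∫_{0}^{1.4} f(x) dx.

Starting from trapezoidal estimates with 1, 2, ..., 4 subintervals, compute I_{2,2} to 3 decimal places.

2.927

I_{0,0} (trapezoid, 1 panel, h=1.4000): 3.34673
I_{1,0} (trapezoid, 2 panels, h=0.7000): 3.03451
I_{2,0} (trapezoid, 4 panels, h=0.3500): 2.95433
I_{1,1} = 3.03451 + (3.03451 − 3.34673)/3 = 2.93044
I_{2,1} = 2.95433 + (2.95433 − 3.03451)/3 = 2.92760
I_{2,2} = 2.92760 + (2.92760 − 2.93044)/15 = 2.92741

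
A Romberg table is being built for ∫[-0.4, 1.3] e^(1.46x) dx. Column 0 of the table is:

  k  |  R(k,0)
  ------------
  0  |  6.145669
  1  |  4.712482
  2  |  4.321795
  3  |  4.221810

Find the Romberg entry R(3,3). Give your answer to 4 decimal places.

R(1,1) = 4.712482 + (4.712482 − 6.145669)/3 = 4.234753
R(2,1) = (4·4.321795 − 4.712482) / 3 = 4.191566
R(3,1) = 4.221810 + (4.221810 − 4.321795)/3 = 4.188482
R(2,2) = 4.191566 + (4.191566 − 4.234753)/15 = 4.188687
R(3,2) = 4.188482 + (4.188482 − 4.191566)/15 = 4.188276
R(3,3) = 4.188276 + (4.188276 − 4.188687)/63 = 4.188269

4.1883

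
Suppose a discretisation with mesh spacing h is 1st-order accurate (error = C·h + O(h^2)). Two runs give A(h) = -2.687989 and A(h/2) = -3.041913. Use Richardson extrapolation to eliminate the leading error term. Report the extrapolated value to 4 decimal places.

-3.3958

The leading error scales as h; refining by a factor of 2 reduces it by 2^1 = 2.
Extrapolated value = (2·A(h/2) − A(h)) / (2 − 1)
= (2·(-3.041913) − (-2.687989)) / 1
= -3.395837 / 1 = -3.395837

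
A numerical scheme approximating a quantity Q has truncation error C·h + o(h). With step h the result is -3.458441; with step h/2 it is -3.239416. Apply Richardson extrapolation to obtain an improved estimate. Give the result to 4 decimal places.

-3.0204

Extrapolated value = (2·A(h/2) − A(h)) / (2 − 1)
= (2·(-3.239416) − (-3.458441)) / 1
= -3.020391 / 1 = -3.020391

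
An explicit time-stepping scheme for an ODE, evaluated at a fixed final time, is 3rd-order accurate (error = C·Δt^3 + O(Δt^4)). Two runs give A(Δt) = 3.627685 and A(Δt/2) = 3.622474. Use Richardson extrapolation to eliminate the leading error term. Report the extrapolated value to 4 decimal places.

3.6217

The leading error scales as Δt^3; refining by a factor of 2 reduces it by 2^3 = 8.
Extrapolated value = (8·A(Δt/2) − A(Δt)) / (8 − 1)
= (8·3.622474 − 3.627685) / 7
= 25.352107 / 7 = 3.621730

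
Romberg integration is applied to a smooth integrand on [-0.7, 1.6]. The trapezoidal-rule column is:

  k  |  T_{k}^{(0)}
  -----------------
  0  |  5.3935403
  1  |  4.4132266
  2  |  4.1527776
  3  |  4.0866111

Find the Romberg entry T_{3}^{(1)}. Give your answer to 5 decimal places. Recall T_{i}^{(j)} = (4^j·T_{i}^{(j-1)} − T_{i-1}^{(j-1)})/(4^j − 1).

Richardson extrapolation on the trapezoidal column (denominator 4−1=3):
T_{3}^{(1)} = 4.0866111 + (4.0866111 − 4.1527776)/3 = 4.0645556

4.06456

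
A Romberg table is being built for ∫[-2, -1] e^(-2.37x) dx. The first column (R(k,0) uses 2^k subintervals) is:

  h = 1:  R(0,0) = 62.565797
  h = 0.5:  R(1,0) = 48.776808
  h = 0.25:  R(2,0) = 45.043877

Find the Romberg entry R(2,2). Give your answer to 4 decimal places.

R(1,1) = 48.776808 + (48.776808 − 62.565797)/3 = 44.180478
R(2,1) = (4·45.043877 − 48.776808) / 3 = 43.799567
R(2,2) = (16·43.799567 − 44.180478) / 15 = 43.774173
(Column j=1 coincides with Simpson's rule on the same nodes.)

43.7742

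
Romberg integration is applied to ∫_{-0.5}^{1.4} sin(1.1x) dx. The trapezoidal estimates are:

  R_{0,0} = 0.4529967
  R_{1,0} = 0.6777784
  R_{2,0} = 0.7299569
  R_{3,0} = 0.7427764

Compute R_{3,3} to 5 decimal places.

Richardson extrapolation on the trapezoidal column (denominator 4−1=3):
R_{1,1} = 0.6777784 + (0.6777784 − 0.4529967)/3 = 0.7527056
R_{2,1} = 0.7299569 + (0.7299569 − 0.6777784)/3 = 0.7473497
R_{3,1} = 0.7427764 + (0.7427764 − 0.7299569)/3 = 0.7470496
R_{2,2} = (16·0.7473497 − 0.7527056) / 15 = 0.7469926
R_{3,2} = (16·0.7470496 − 0.7473497) / 15 = 0.7470296
R_{3,3} = 0.7470296 + (0.7470296 − 0.7469926)/63 = 0.7470302

0.74703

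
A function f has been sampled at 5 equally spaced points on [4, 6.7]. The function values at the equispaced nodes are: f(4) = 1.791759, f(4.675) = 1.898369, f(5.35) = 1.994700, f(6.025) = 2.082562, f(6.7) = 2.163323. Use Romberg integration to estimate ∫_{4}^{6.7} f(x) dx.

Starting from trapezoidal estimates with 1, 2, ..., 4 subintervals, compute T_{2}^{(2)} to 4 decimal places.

5.3704

T_{0}^{(0)} (trapezoid, 1 panel, h=2.7000): 5.339361
T_{1}^{(0)} (trapezoid, 2 panels, h=1.3500): 5.362525
T_{2}^{(0)} (trapezoid, 4 panels, h=0.6750): 5.368391
T_{1}^{(1)} = 5.362525 + (5.362525 − 5.339361)/3 = 5.370246
T_{2}^{(1)} = 5.368391 + (5.368391 − 5.362525)/3 = 5.370346
T_{2}^{(2)} = 5.370346 + (5.370346 − 5.370246)/15 = 5.370353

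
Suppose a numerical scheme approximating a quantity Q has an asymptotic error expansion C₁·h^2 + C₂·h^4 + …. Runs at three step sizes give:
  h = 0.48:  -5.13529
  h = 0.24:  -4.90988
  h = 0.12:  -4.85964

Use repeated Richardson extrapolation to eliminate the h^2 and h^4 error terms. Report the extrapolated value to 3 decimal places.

-4.843

First eliminate the h^2 term (factor 2^2 = 4):
  B₁ = (4·(-4.90988) − (-5.13529))/3 = -4.83474
  B₂ = (4·(-4.85964) − (-4.90988))/3 = -4.84289
Then eliminate the h^4 term (factor 2^4 = 16):
  (16·(-4.84289) − (-4.83474))/15 = -4.84343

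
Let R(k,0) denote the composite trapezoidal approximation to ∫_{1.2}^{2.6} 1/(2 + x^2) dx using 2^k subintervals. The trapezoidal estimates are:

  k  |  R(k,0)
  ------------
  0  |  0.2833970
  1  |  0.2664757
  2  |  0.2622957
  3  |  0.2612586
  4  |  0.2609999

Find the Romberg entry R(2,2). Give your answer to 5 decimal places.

0.26091

R(1,1) = 0.2664757 + (0.2664757 − 0.2833970)/3 = 0.2608353
R(2,1) = 0.2622957 + (0.2622957 − 0.2664757)/3 = 0.2609024
R(2,2) = 0.2609024 + (0.2609024 − 0.2608353)/15 = 0.2609069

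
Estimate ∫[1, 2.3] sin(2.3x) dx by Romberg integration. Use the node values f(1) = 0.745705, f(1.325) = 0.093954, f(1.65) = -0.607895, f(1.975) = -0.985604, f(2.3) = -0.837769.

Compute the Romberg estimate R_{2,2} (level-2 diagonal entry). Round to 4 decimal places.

-0.5268

R_{0,0} (trapezoid, 1 panel, h=1.3000): -0.059842
R_{1,0} (trapezoid, 2 panels, h=0.6500): -0.425053
R_{2,0} (trapezoid, 4 panels, h=0.3250): -0.502313
R_{1,1} = -0.425053 + (-0.425053 − (-0.059842))/3 = -0.546790
R_{2,1} = -0.502313 + (-0.502313 − (-0.425053))/3 = -0.528066
R_{2,2} = -0.528066 + (-0.528066 − (-0.546790))/15 = -0.526818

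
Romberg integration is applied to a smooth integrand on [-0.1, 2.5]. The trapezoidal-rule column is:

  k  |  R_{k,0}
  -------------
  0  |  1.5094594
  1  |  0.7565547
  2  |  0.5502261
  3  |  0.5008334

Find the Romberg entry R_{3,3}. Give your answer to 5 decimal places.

0.48464

Richardson extrapolation on the trapezoidal column (denominator 4−1=3):
R_{1,1} = (4·0.7565547 − 1.5094594) / 3 = 0.5055865
R_{2,1} = 0.5502261 + (0.5502261 − 0.7565547)/3 = 0.4814499
R_{3,1} = (4·0.5008334 − 0.5502261) / 3 = 0.4843692
R_{2,2} = 0.4814499 + (0.4814499 − 0.5055865)/15 = 0.4798408
R_{3,2} = (16·0.4843692 − 0.4814499) / 15 = 0.4845638
R_{3,3} = 0.4845638 + (0.4845638 − 0.4798408)/63 = 0.4846388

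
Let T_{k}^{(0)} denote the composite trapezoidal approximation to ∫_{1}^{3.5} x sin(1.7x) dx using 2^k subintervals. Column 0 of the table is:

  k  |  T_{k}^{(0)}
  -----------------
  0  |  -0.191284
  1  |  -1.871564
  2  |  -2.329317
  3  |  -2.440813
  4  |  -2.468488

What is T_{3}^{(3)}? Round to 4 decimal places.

Richardson extrapolation on the trapezoidal column (denominator 4−1=3):
T_{1}^{(1)} = -1.871564 + (-1.871564 − (-0.191284))/3 = -2.431657
T_{2}^{(1)} = (4·(-2.329317) − (-1.871564)) / 3 = -2.481901
T_{3}^{(1)} = (4·(-2.440813) − (-2.329317)) / 3 = -2.477978
T_{2}^{(2)} = (16·(-2.481901) − (-2.431657)) / 15 = -2.485251
T_{3}^{(2)} = (16·(-2.477978) − (-2.481901)) / 15 = -2.477716
T_{3}^{(3)} = (64·(-2.477716) − (-2.485251)) / 63 = -2.477596

-2.4776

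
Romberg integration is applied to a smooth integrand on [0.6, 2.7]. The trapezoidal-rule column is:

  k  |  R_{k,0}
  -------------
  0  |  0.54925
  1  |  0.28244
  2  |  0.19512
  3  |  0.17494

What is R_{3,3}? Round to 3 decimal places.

Richardson extrapolation on the trapezoidal column (denominator 4−1=3):
R_{1,1} = (4·0.28244 − 0.54925) / 3 = 0.19350
R_{2,1} = 0.19512 + (0.19512 − 0.28244)/3 = 0.16601
R_{3,1} = 0.17494 + (0.17494 − 0.19512)/3 = 0.16821
R_{2,2} = (16·0.16601 − 0.19350) / 15 = 0.16418
R_{3,2} = 0.16821 + (0.16821 − 0.16601)/15 = 0.16836
R_{3,3} = (64·0.16836 − 0.16418) / 63 = 0.16843

0.168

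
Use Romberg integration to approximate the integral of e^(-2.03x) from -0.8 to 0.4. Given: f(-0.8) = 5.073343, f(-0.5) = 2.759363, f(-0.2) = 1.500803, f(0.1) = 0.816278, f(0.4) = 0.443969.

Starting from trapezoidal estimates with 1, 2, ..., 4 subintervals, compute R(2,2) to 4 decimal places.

2.2807

R(0,0) (trapezoid, 1 panel, h=1.2000): 3.310387
R(1,0) (trapezoid, 2 panels, h=0.6000): 2.555675
R(2,0) (trapezoid, 4 panels, h=0.3000): 2.350530
R(1,1) = 2.555675 + (2.555675 − 3.310387)/3 = 2.304104
R(2,1) = 2.350530 + (2.350530 − 2.555675)/3 = 2.282148
R(2,2) = 2.282148 + (2.282148 − 2.304104)/15 = 2.280684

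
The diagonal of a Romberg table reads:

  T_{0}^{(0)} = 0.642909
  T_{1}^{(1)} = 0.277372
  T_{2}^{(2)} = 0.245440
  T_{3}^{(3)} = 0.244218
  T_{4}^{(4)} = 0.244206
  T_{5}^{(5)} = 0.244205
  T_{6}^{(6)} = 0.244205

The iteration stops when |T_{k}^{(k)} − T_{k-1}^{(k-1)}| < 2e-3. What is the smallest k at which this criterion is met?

k = 3

|T_{1}^{(1)} − T_{0}^{(0)}| = 0.365537 ≥ 2e-3
|T_{2}^{(2)} − T_{1}^{(1)}| = 0.031932 ≥ 2e-3
|T_{3}^{(3)} − T_{2}^{(2)}| = 0.001222 < 2e-3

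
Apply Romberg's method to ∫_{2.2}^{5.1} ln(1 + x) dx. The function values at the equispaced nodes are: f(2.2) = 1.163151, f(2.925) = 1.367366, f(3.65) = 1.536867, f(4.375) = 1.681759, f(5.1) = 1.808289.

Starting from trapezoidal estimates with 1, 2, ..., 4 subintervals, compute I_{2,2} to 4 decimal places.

I_{0,0} (trapezoid, 1 panel, h=2.9000): 4.308588
I_{1,0} (trapezoid, 2 panels, h=1.4500): 4.382751
I_{2,0} (trapezoid, 4 panels, h=0.7250): 4.401991
I_{1,1} = 4.382751 + (4.382751 − 4.308588)/3 = 4.407472
I_{2,1} = 4.401991 + (4.401991 − 4.382751)/3 = 4.408404
I_{2,2} = 4.408404 + (4.408404 − 4.407472)/15 = 4.408466

4.4085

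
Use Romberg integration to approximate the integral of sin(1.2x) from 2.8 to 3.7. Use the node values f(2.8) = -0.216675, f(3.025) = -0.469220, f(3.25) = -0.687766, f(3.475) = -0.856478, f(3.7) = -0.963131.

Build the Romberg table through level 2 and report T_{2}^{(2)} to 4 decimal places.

-0.5893

T_{0}^{(0)} (trapezoid, 1 panel, h=0.9000): -0.530913
T_{1}^{(0)} (trapezoid, 2 panels, h=0.4500): -0.574951
T_{2}^{(0)} (trapezoid, 4 panels, h=0.2250): -0.585758
T_{1}^{(1)} = -0.574951 + (-0.574951 − (-0.530913))/3 = -0.589630
T_{2}^{(1)} = -0.585758 + (-0.585758 − (-0.574951))/3 = -0.589360
T_{2}^{(2)} = -0.589360 + (-0.589360 − (-0.589630))/15 = -0.589342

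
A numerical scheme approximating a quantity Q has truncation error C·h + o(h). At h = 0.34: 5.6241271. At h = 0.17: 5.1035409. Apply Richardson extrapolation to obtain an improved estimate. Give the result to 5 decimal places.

The leading error scales as h; refining by a factor of 2 reduces it by 2^1 = 2.
Extrapolated value = (2·A(h/2) − A(h)) / (2 − 1)
= (2·5.1035409 − 5.6241271) / 1
= 4.5829547 / 1 = 4.5829547

4.58295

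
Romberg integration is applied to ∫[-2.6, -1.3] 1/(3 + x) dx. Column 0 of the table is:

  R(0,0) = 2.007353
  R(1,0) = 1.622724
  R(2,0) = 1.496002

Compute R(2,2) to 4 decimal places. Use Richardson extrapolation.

1.4510

Richardson extrapolation on the trapezoidal column (denominator 4−1=3):
R(1,1) = 1.622724 + (1.622724 − 2.007353)/3 = 1.494514
R(2,1) = (4·1.496002 − 1.622724) / 3 = 1.453761
R(2,2) = 1.453761 + (1.453761 − 1.494514)/15 = 1.451044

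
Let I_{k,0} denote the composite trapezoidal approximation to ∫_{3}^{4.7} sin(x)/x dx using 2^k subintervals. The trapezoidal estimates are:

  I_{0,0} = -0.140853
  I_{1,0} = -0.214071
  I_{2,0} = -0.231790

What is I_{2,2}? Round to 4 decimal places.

I_{1,1} = -0.214071 + (-0.214071 − (-0.140853))/3 = -0.238477
I_{2,1} = (4·(-0.231790) − (-0.214071)) / 3 = -0.237696
I_{2,2} = -0.237696 + (-0.237696 − (-0.238477))/15 = -0.237644
(Column j=1 coincides with Simpson's rule on the same nodes.)

-0.2376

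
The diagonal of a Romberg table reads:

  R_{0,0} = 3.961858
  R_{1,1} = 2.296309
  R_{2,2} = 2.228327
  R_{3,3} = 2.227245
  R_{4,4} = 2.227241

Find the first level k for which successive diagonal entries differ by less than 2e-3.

|R_{1,1} − R_{0,0}| = 1.665549 ≥ 2e-3
|R_{2,2} − R_{1,1}| = 0.067982 ≥ 2e-3
|R_{3,3} − R_{2,2}| = 0.001082 < 2e-3

k = 3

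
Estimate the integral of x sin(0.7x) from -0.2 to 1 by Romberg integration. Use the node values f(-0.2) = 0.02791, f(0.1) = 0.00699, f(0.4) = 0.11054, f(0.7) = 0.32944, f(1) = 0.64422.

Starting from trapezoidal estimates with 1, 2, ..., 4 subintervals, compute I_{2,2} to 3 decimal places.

I_{0,0} (trapezoid, 1 panel, h=1.2000): 0.40328
I_{1,0} (trapezoid, 2 panels, h=0.6000): 0.26796
I_{2,0} (trapezoid, 4 panels, h=0.3000): 0.23491
I_{1,1} = 0.26796 + (0.26796 − 0.40328)/3 = 0.22285
I_{2,1} = 0.23491 + (0.23491 − 0.26796)/3 = 0.22389
I_{2,2} = 0.22389 + (0.22389 − 0.22285)/15 = 0.22396

0.224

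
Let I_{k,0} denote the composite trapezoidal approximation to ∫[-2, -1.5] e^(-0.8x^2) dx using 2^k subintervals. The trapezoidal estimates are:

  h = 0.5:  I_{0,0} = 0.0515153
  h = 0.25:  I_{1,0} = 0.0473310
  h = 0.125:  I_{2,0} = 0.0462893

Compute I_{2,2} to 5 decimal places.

0.04594

Richardson extrapolation on the trapezoidal column (denominator 4−1=3):
I_{1,1} = 0.0473310 + (0.0473310 − 0.0515153)/3 = 0.0459362
I_{2,1} = (4·0.0462893 − 0.0473310) / 3 = 0.0459421
I_{2,2} = (16·0.0459421 − 0.0459362) / 15 = 0.0459425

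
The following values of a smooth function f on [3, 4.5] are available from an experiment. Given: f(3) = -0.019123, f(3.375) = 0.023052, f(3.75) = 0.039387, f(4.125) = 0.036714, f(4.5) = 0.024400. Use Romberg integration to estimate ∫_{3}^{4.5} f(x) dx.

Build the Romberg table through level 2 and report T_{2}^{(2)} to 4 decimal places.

0.0404

T_{0}^{(0)} (trapezoid, 1 panel, h=1.5000): 0.003958
T_{1}^{(0)} (trapezoid, 2 panels, h=0.7500): 0.031519
T_{2}^{(0)} (trapezoid, 4 panels, h=0.3750): 0.038172
T_{1}^{(1)} = 0.031519 + (0.031519 − 0.003958)/3 = 0.040706
T_{2}^{(1)} = 0.038172 + (0.038172 − 0.031519)/3 = 0.040390
T_{2}^{(2)} = 0.040390 + (0.040390 − 0.040706)/15 = 0.040369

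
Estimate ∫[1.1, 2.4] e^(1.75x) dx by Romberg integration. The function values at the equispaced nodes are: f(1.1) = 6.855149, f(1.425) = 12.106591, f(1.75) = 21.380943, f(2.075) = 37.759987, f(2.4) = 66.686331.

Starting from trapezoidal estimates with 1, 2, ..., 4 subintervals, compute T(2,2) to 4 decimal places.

34.1913

T(0,0) (trapezoid, 1 panel, h=1.3000): 47.801962
T(1,0) (trapezoid, 2 panels, h=0.6500): 37.798594
T(2,0) (trapezoid, 4 panels, h=0.3250): 35.105935
T(1,1) = 37.798594 + (37.798594 − 47.801962)/3 = 34.464138
T(2,1) = 35.105935 + (35.105935 − 37.798594)/3 = 34.208382
T(2,2) = 34.208382 + (34.208382 − 34.464138)/15 = 34.191332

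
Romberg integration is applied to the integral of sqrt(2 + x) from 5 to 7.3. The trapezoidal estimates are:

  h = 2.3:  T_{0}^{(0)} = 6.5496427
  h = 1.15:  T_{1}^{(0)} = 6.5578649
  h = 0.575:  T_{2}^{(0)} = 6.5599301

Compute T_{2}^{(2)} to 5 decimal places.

6.56062

T_{1}^{(1)} = 6.5578649 + (6.5578649 − 6.5496427)/3 = 6.5606056
T_{2}^{(1)} = 6.5599301 + (6.5599301 − 6.5578649)/3 = 6.5606185
T_{2}^{(2)} = (16·6.5606185 − 6.5606056) / 15 = 6.5606194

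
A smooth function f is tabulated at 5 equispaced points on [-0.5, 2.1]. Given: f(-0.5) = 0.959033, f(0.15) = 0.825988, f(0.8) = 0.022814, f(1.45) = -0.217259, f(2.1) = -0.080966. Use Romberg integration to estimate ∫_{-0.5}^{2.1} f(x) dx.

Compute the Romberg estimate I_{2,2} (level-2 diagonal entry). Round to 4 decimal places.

0.7482

I_{0,0} (trapezoid, 1 panel, h=2.6000): 1.141487
I_{1,0} (trapezoid, 2 panels, h=1.3000): 0.600402
I_{2,0} (trapezoid, 4 panels, h=0.6500): 0.695875
I_{1,1} = 0.600402 + (0.600402 − 1.141487)/3 = 0.420040
I_{2,1} = 0.695875 + (0.695875 − 0.600402)/3 = 0.727699
I_{2,2} = 0.727699 + (0.727699 − 0.420040)/15 = 0.748210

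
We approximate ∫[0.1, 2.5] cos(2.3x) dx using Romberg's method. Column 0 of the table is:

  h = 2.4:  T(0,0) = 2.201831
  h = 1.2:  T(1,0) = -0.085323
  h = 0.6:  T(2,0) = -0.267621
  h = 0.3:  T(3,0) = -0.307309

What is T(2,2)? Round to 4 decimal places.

T(1,1) = -0.085323 + (-0.085323 − 2.201831)/3 = -0.847708
T(2,1) = -0.267621 + (-0.267621 − (-0.085323))/3 = -0.328387
T(2,2) = (16·(-0.328387) − (-0.847708)) / 15 = -0.293766

-0.2938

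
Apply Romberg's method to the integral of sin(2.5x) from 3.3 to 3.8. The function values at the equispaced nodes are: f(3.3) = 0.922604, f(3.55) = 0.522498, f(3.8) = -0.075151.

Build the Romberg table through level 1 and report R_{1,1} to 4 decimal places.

0.2448

R_{0,0} (trapezoid, 1 panel, h=0.5000): 0.211863
R_{1,0} (trapezoid, 2 panels, h=0.2500): 0.236556
R_{1,1} = 0.236556 + (0.236556 − 0.211863)/3 = 0.244787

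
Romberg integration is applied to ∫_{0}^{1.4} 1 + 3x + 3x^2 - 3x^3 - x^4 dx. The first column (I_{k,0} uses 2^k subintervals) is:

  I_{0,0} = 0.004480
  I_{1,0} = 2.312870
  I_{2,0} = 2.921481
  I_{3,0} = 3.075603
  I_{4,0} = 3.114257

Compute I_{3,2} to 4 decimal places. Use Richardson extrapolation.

Richardson extrapolation on the trapezoidal column (denominator 4−1=3):
I_{2,1} = (4·2.921481 − 2.312870) / 3 = 3.124351
I_{3,1} = 3.075603 + (3.075603 − 2.921481)/3 = 3.126977
I_{3,2} = 3.126977 + (3.126977 − 3.124351)/15 = 3.127152

3.1272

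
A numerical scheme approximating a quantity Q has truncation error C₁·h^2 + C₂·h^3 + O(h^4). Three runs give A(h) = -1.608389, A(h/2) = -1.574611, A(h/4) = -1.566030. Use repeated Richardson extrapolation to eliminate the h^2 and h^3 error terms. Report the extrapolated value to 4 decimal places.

-1.5631

First eliminate the h^2 term (factor 2^2 = 4):
  B₁ = (4·(-1.574611) − (-1.608389))/3 = -1.563352
  B₂ = (4·(-1.566030) − (-1.574611))/3 = -1.563170
Then eliminate the h^3 term (factor 2^3 = 8):
  (8·(-1.563170) − (-1.563352))/7 = -1.563144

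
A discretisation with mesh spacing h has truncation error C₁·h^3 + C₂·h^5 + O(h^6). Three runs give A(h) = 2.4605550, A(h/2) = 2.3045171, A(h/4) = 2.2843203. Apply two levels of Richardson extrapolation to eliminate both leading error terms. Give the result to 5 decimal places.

First eliminate the h^3 term (factor 2^3 = 8):
  B₁ = (8·2.3045171 − 2.4605550)/7 = 2.2822260
  B₂ = (8·2.2843203 − 2.3045171)/7 = 2.2814350
Then eliminate the h^5 term (factor 2^5 = 32):
  (32·2.2814350 − 2.2822260)/31 = 2.2814095

2.28141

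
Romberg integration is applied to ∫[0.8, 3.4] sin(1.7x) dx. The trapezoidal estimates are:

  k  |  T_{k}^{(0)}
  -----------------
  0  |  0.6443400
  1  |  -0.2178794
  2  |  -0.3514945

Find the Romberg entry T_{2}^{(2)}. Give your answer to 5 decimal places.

Richardson extrapolation on the trapezoidal column (denominator 4−1=3):
T_{1}^{(1)} = -0.2178794 + (-0.2178794 − 0.6443400)/3 = -0.5052859
T_{2}^{(1)} = -0.3514945 + (-0.3514945 − (-0.2178794))/3 = -0.3960329
T_{2}^{(2)} = (16·(-0.3960329) − (-0.5052859)) / 15 = -0.3887494

-0.38875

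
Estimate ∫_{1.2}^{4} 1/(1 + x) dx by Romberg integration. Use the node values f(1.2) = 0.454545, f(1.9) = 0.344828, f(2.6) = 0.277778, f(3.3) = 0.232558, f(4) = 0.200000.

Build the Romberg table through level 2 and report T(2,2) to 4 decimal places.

T(0,0) (trapezoid, 1 panel, h=2.8000): 0.916363
T(1,0) (trapezoid, 2 panels, h=1.4000): 0.847071
T(2,0) (trapezoid, 4 panels, h=0.7000): 0.827706
T(1,1) = 0.847071 + (0.847071 − 0.916363)/3 = 0.823974
T(2,1) = 0.827706 + (0.827706 − 0.847071)/3 = 0.821251
T(2,2) = 0.821251 + (0.821251 − 0.823974)/15 = 0.821069

0.8211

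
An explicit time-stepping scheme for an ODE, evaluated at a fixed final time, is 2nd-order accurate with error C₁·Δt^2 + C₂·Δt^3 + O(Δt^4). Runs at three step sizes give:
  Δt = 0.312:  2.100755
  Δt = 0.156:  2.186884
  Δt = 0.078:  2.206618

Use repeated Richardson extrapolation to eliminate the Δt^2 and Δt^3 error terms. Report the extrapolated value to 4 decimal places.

First eliminate the Δt^2 term (factor 2^2 = 4):
  B₁ = (4·2.186884 − 2.100755)/3 = 2.215594
  B₂ = (4·2.206618 − 2.186884)/3 = 2.213196
Then eliminate the Δt^3 term (factor 2^3 = 8):
  (8·2.213196 − 2.215594)/7 = 2.212853

2.2129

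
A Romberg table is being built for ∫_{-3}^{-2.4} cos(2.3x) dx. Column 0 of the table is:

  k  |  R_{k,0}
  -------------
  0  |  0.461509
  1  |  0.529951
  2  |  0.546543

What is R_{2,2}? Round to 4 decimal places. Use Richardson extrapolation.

Richardson extrapolation on the trapezoidal column (denominator 4−1=3):
R_{1,1} = 0.529951 + (0.529951 − 0.461509)/3 = 0.552765
R_{2,1} = 0.546543 + (0.546543 − 0.529951)/3 = 0.552074
R_{2,2} = (16·0.552074 − 0.552765) / 15 = 0.552028

0.5520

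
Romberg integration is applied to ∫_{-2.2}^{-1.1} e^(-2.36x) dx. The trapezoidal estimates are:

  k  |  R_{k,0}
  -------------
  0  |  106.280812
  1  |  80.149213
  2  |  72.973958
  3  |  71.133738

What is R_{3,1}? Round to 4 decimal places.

70.5203

Richardson extrapolation on the trapezoidal column (denominator 4−1=3):
R_{3,1} = (4·71.133738 − 72.973958) / 3 = 70.520331
(Column j=1 coincides with Simpson's rule on the same nodes.)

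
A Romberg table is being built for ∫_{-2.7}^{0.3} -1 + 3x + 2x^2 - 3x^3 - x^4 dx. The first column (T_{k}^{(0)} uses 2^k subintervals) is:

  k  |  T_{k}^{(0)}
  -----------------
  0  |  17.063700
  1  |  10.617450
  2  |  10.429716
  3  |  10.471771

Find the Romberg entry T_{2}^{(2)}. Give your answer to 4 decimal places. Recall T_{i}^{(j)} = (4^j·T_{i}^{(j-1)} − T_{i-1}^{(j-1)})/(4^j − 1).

Richardson extrapolation on the trapezoidal column (denominator 4−1=3):
T_{1}^{(1)} = 10.617450 + (10.617450 − 17.063700)/3 = 8.468700
T_{2}^{(1)} = (4·10.429716 − 10.617450) / 3 = 10.367138
T_{2}^{(2)} = (16·10.367138 − 8.468700) / 15 = 10.493701

10.4937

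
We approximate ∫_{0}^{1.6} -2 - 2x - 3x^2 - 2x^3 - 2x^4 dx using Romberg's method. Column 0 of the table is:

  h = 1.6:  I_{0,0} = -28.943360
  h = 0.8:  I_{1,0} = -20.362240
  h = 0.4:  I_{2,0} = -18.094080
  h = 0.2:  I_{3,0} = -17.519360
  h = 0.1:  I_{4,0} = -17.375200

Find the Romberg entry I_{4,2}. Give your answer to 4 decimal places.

Richardson extrapolation on the trapezoidal column (denominator 4−1=3):
I_{3,1} = -17.519360 + (-17.519360 − (-18.094080))/3 = -17.327787
I_{4,1} = -17.375200 + (-17.375200 − (-17.519360))/3 = -17.327147
I_{4,2} = -17.327147 + (-17.327147 − (-17.327787))/15 = -17.327104
(Column j=1 coincides with Simpson's rule on the same nodes.)

-17.3271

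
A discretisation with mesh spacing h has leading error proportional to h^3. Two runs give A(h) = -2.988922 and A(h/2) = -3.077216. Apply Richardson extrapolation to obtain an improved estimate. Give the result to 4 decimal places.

Extrapolated value = (8·A(h/2) − A(h)) / (8 − 1)
= (8·(-3.077216) − (-2.988922)) / 7
= -21.628806 / 7 = -3.089829

-3.0898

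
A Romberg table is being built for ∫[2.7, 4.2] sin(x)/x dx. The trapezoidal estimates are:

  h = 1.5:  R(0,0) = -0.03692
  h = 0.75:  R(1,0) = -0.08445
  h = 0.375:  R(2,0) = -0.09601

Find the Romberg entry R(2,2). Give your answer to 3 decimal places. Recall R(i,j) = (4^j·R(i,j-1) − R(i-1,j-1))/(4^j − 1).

Richardson extrapolation on the trapezoidal column (denominator 4−1=3):
R(1,1) = -0.08445 + (-0.08445 − (-0.03692))/3 = -0.10029
R(2,1) = -0.09601 + (-0.09601 − (-0.08445))/3 = -0.09986
R(2,2) = (16·(-0.09986) − (-0.10029)) / 15 = -0.09983

-0.100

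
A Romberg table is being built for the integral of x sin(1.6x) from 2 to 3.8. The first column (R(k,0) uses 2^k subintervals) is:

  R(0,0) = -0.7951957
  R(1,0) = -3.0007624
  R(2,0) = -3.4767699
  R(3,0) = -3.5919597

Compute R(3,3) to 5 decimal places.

R(1,1) = -3.0007624 + (-3.0007624 − (-0.7951957))/3 = -3.7359513
R(2,1) = (4·(-3.4767699) − (-3.0007624)) / 3 = -3.6354391
R(3,1) = (4·(-3.5919597) − (-3.4767699)) / 3 = -3.6303563
R(2,2) = -3.6354391 + (-3.6354391 − (-3.7359513))/15 = -3.6287383
R(3,2) = (16·(-3.6303563) − (-3.6354391)) / 15 = -3.6300174
R(3,3) = (64·(-3.6300174) − (-3.6287383)) / 63 = -3.6300377
(Column j=1 coincides with Simpson's rule on the same nodes.)

-3.63004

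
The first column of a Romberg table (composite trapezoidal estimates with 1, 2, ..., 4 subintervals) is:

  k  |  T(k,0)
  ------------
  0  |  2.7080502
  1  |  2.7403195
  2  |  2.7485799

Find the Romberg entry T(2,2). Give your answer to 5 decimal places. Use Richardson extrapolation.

2.75135

T(1,1) = (4·2.7403195 − 2.7080502) / 3 = 2.7510759
T(2,1) = (4·2.7485799 − 2.7403195) / 3 = 2.7513334
T(2,2) = (16·2.7513334 − 2.7510759) / 15 = 2.7513506
(Column j=1 coincides with Simpson's rule on the same nodes.)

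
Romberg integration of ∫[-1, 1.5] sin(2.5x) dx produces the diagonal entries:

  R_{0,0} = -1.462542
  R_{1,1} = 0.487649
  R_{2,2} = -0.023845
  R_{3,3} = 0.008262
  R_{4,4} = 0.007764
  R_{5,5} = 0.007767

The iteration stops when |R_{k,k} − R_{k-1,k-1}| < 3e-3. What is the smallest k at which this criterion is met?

k = 4

|R_{1,1} − R_{0,0}| = 1.950191 ≥ 3e-3
|R_{2,2} − R_{1,1}| = 0.511494 ≥ 3e-3
|R_{3,3} − R_{2,2}| = 0.032107 ≥ 3e-3
|R_{4,4} − R_{3,3}| = 0.000498 < 3e-3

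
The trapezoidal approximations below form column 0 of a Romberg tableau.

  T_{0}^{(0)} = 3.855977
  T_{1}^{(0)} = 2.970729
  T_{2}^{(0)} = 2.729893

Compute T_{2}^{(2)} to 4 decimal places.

2.6479

Richardson extrapolation on the trapezoidal column (denominator 4−1=3):
T_{1}^{(1)} = 2.970729 + (2.970729 − 3.855977)/3 = 2.675646
T_{2}^{(1)} = 2.729893 + (2.729893 − 2.970729)/3 = 2.649614
T_{2}^{(2)} = (16·2.649614 − 2.675646) / 15 = 2.647879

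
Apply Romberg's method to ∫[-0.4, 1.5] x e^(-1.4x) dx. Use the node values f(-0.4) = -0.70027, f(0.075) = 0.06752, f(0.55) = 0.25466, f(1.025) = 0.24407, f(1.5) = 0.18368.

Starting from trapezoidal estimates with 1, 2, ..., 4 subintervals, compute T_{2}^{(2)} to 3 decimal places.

0.199

T_{0}^{(0)} (trapezoid, 1 panel, h=1.9000): -0.49076
T_{1}^{(0)} (trapezoid, 2 panels, h=0.9500): -0.00345
T_{2}^{(0)} (trapezoid, 4 panels, h=0.4750): 0.14628
T_{1}^{(1)} = -0.00345 + (-0.00345 − (-0.49076))/3 = 0.15899
T_{2}^{(1)} = 0.14628 + (0.14628 − (-0.00345))/3 = 0.19619
T_{2}^{(2)} = 0.19619 + (0.19619 − 0.15899)/15 = 0.19867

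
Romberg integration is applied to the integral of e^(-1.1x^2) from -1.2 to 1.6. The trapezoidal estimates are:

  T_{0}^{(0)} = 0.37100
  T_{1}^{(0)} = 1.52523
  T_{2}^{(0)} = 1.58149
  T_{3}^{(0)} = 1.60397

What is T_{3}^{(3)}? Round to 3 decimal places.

T_{1}^{(1)} = (4·1.52523 − 0.37100) / 3 = 1.90997
T_{2}^{(1)} = 1.58149 + (1.58149 − 1.52523)/3 = 1.60024
T_{3}^{(1)} = 1.60397 + (1.60397 − 1.58149)/3 = 1.61146
T_{2}^{(2)} = (16·1.60024 − 1.90997) / 15 = 1.57959
T_{3}^{(2)} = 1.61146 + (1.61146 − 1.60024)/15 = 1.61221
T_{3}^{(3)} = 1.61221 + (1.61221 − 1.57959)/63 = 1.61273

1.613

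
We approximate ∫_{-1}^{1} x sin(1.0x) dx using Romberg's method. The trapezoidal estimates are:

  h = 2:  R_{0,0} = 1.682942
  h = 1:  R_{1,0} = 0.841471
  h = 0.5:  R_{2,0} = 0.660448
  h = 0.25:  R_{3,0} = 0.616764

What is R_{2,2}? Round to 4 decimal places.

0.6027

Richardson extrapolation on the trapezoidal column (denominator 4−1=3):
R_{1,1} = (4·0.841471 − 1.682942) / 3 = 0.560981
R_{2,1} = 0.660448 + (0.660448 − 0.841471)/3 = 0.600107
R_{2,2} = (16·0.600107 − 0.560981) / 15 = 0.602715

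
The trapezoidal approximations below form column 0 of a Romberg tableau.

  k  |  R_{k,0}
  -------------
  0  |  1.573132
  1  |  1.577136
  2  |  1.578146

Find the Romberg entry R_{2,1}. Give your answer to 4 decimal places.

1.5785

R_{2,1} = 1.578146 + (1.578146 − 1.577136)/3 = 1.578483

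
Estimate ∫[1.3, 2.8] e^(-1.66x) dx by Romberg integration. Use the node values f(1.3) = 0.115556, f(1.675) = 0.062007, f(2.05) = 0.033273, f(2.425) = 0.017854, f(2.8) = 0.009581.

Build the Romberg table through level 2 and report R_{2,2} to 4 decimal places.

R_{0,0} (trapezoid, 1 panel, h=1.5000): 0.093853
R_{1,0} (trapezoid, 2 panels, h=0.7500): 0.071881
R_{2,0} (trapezoid, 4 panels, h=0.3750): 0.065888
R_{1,1} = 0.071881 + (0.071881 − 0.093853)/3 = 0.064557
R_{2,1} = 0.065888 + (0.065888 − 0.071881)/3 = 0.063890
R_{2,2} = 0.063890 + (0.063890 − 0.064557)/15 = 0.063846

0.0638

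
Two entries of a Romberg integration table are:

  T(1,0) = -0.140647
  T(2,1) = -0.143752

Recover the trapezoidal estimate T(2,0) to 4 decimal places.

From T(2,1) = (4·T(2,0) − T(1,0))/3, solve for T(2,0):
4·T(2,0) = 3·(-0.143752) + (-0.140647) = -0.571903
T(2,0) = -0.142976

-0.1430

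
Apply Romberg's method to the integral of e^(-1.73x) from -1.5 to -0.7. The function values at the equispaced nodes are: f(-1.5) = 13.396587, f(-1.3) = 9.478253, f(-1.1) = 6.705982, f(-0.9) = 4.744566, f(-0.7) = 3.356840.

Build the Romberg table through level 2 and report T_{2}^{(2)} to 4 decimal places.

T_{0}^{(0)} (trapezoid, 1 panel, h=0.8000): 6.701371
T_{1}^{(0)} (trapezoid, 2 panels, h=0.4000): 6.033078
T_{2}^{(0)} (trapezoid, 4 panels, h=0.2000): 5.861103
T_{1}^{(1)} = 6.033078 + (6.033078 − 6.701371)/3 = 5.810314
T_{2}^{(1)} = 5.861103 + (5.861103 − 6.033078)/3 = 5.803778
T_{2}^{(2)} = 5.803778 + (5.803778 − 5.810314)/15 = 5.803342

5.8033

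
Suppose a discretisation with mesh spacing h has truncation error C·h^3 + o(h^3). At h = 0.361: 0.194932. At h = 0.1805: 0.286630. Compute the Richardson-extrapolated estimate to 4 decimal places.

The leading error scales as h^3; refining by a factor of 2 reduces it by 2^3 = 8.
Extrapolated value = (8·A(h/2) − A(h)) / (8 − 1)
= (8·0.286630 − 0.194932) / 7
= 2.098108 / 7 = 0.299730

0.2997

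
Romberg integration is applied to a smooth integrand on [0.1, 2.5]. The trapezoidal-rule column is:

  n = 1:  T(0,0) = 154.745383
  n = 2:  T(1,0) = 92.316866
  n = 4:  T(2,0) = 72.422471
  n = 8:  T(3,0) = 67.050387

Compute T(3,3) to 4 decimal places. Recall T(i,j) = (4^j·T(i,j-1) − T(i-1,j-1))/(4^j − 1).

65.2213

T(1,1) = (4·92.316866 − 154.745383) / 3 = 71.507360
T(2,1) = 72.422471 + (72.422471 − 92.316866)/3 = 65.791006
T(3,1) = (4·67.050387 − 72.422471) / 3 = 65.259692
T(2,2) = 65.791006 + (65.791006 − 71.507360)/15 = 65.409916
T(3,2) = (16·65.259692 − 65.791006) / 15 = 65.224271
T(3,3) = (64·65.224271 − 65.409916) / 63 = 65.221324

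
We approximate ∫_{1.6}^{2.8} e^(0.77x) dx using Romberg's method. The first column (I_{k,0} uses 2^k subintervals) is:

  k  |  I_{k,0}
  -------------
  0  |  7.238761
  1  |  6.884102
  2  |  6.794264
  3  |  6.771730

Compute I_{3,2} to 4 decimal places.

Richardson extrapolation on the trapezoidal column (denominator 4−1=3):
I_{2,1} = (4·6.794264 − 6.884102) / 3 = 6.764318
I_{3,1} = 6.771730 + (6.771730 − 6.794264)/3 = 6.764219
I_{3,2} = 6.764219 + (6.764219 − 6.764318)/15 = 6.764212

6.7642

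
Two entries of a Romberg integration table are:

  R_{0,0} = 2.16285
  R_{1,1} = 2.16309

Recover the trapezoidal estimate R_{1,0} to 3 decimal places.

2.163

From R_{1,1} = (4·R_{1,0} − R_{0,0})/3, solve for R_{1,0}:
4·R_{1,0} = 3·2.16309 + 2.16285 = 8.65212
R_{1,0} = 2.16303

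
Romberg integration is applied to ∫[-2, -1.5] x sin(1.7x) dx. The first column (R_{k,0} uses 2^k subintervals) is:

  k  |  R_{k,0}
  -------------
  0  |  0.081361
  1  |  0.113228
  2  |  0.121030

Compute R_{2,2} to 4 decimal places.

0.1236

Richardson extrapolation on the trapezoidal column (denominator 4−1=3):
R_{1,1} = (4·0.113228 − 0.081361) / 3 = 0.123850
R_{2,1} = (4·0.121030 − 0.113228) / 3 = 0.123631
R_{2,2} = 0.123631 + (0.123631 − 0.123850)/15 = 0.123616
(Column j=1 coincides with Simpson's rule on the same nodes.)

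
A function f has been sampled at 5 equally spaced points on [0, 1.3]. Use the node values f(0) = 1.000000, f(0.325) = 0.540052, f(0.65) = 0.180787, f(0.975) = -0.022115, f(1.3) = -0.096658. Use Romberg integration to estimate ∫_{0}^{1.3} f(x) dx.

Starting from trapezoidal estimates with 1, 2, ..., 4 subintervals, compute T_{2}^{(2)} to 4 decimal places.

T_{0}^{(0)} (trapezoid, 1 panel, h=1.3000): 0.587172
T_{1}^{(0)} (trapezoid, 2 panels, h=0.6500): 0.411098
T_{2}^{(0)} (trapezoid, 4 panels, h=0.3250): 0.373878
T_{1}^{(1)} = 0.411098 + (0.411098 − 0.587172)/3 = 0.352407
T_{2}^{(1)} = 0.373878 + (0.373878 − 0.411098)/3 = 0.361471
T_{2}^{(2)} = 0.361471 + (0.361471 − 0.352407)/15 = 0.362075

0.3621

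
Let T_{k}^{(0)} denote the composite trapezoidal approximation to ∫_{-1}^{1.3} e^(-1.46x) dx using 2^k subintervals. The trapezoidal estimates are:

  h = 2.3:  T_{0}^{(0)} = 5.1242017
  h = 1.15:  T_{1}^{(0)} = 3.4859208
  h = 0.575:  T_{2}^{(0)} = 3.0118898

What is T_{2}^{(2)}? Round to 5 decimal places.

T_{1}^{(1)} = 3.4859208 + (3.4859208 − 5.1242017)/3 = 2.9398272
T_{2}^{(1)} = 3.0118898 + (3.0118898 − 3.4859208)/3 = 2.8538795
T_{2}^{(2)} = 2.8538795 + (2.8538795 − 2.9398272)/15 = 2.8481497

2.84815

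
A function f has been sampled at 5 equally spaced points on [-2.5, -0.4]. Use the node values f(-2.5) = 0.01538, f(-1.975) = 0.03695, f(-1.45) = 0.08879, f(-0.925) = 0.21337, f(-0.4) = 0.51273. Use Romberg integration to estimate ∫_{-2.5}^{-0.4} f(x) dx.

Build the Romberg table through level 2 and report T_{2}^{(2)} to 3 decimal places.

T_{0}^{(0)} (trapezoid, 1 panel, h=2.1000): 0.55452
T_{1}^{(0)} (trapezoid, 2 panels, h=1.0500): 0.37049
T_{2}^{(0)} (trapezoid, 4 panels, h=0.5250): 0.31666
T_{1}^{(1)} = 0.37049 + (0.37049 − 0.55452)/3 = 0.30915
T_{2}^{(1)} = 0.31666 + (0.31666 − 0.37049)/3 = 0.29872
T_{2}^{(2)} = 0.29872 + (0.29872 − 0.30915)/15 = 0.29802

0.298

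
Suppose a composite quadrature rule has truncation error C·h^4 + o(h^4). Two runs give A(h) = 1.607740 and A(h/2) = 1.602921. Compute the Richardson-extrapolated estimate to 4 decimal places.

Extrapolated value = (16·A(h/2) − A(h)) / (16 − 1)
= (16·1.602921 − 1.607740) / 15
= 24.038996 / 15 = 1.602600

1.6026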